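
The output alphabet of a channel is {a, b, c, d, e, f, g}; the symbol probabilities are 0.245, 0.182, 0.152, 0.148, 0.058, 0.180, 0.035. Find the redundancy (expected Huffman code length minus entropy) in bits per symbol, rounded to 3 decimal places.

Entropy H = −Σ p log₂ p ≈ 2.6184 bits.
Huffman merges: 7/200+29/500→93/1000; 93/1000+37/250→241/1000; 19/125+9/50→83/250; 91/500+241/1000→423/1000; 49/200+83/250→577/1000; 423/1000+577/1000→1. L = 1333/500 ≈ 2.6660.
L − H = 2.6660 − 2.6184 = 0.048 bits.

0.048 bits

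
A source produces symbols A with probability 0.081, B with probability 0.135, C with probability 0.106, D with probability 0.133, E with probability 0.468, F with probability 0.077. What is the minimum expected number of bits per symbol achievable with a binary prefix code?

2.222 bits/symbol

Repeatedly combine the two least-probable nodes; the expected code length is the sum of the merged weights.
merge 77/1000 + 81/1000 → 79/500
merge 53/500 + 133/1000 → 239/1000
merge 27/200 + 79/500 → 293/1000
merge 239/1000 + 293/1000 → 133/250
merge 117/250 + 133/250 → 1
L = 79/500 + 239/1000 + 293/1000 + 133/250 + 1 = 1111/500 = 2.222 bits/symbol.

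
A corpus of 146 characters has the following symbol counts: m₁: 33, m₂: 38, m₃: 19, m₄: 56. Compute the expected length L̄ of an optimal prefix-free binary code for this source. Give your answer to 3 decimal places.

Probabilities are the counts divided by 146.
Repeatedly combine the two least-probable nodes; the expected code length is the sum of the merged weights.
merge 19/146 + 33/146 → 26/73
merge 19/73 + 26/73 → 45/73
merge 28/73 + 45/73 → 1
L = 26/73 + 45/73 + 1 = 144/73 ≈ 1.973 bits/symbol.

1.973 bits/symbol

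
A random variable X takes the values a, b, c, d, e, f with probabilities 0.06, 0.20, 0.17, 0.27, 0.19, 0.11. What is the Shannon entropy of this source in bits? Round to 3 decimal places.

2.458 bits

H = −Σ pᵢ log₂ pᵢ.
−0.06·log₂(0.06) = 0.2435
−0.20·log₂(0.20) = 0.4644
−0.17·log₂(0.17) = 0.4346
−0.27·log₂(0.27) = 0.5100
−0.19·log₂(0.19) = 0.4552
−0.11·log₂(0.11) = 0.3503
Sum ≈ 2.4580 → 2.458 bits.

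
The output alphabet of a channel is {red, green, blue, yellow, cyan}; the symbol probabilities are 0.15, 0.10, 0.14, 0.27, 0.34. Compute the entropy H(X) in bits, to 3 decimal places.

2.179 bits

H = −Σ pᵢ log₂ pᵢ.
−0.15·log₂(0.15) = 0.4105
−0.10·log₂(0.10) = 0.3322
−0.14·log₂(0.14) = 0.3971
−0.27·log₂(0.27) = 0.5100
−0.34·log₂(0.34) = 0.5292
Sum ≈ 2.1790 → 2.179 bits.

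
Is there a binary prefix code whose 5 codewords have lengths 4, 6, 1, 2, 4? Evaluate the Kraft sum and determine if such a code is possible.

0.890625; yes

With common denominator 2^6 = 64: Σ 2^(−ℓᵢ) = 4/64 + 1/64 + 32/64 + 16/64 + 4/64 = 57/64 = 0.890625.
Kraft's inequality requires Σ ≤ 1; here Σ = 0.890625 ≤ 1, so such a prefix code exists.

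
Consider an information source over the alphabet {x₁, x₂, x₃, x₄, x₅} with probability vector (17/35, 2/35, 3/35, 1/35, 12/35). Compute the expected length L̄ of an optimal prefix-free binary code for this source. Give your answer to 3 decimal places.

Repeatedly combine the two least-probable nodes; the expected code length is the sum of the merged weights.
merge 1/35 + 2/35 → 3/35
merge 3/35 + 3/35 → 6/35
merge 6/35 + 12/35 → 18/35
merge 17/35 + 18/35 → 1
L = 3/35 + 6/35 + 18/35 + 1 = 62/35 ≈ 1.771 bits/symbol.

1.771 bits/symbol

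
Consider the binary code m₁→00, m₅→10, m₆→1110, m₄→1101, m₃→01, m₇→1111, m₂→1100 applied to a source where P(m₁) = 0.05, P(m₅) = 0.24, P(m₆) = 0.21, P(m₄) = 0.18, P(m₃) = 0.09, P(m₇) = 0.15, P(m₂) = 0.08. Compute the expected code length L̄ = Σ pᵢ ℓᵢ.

3.24 bits/symbol

L̄ = Σ pᵢ·ℓᵢ = 0.05·2 + 0.24·2 + 0.21·4 + 0.18·4 + 0.09·2 + 0.15·4 + 0.08·4 = 3.24 bits/symbol.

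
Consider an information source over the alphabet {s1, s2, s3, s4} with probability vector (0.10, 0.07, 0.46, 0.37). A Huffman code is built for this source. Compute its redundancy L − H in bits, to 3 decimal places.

0.063 bits

Entropy H = −Σ p log₂ p ≈ 1.6468 bits.
Huffman merges: 7/100+1/10→17/100; 17/100+37/100→27/50; 23/50+27/50→1. L = 171/100 ≈ 1.7100.
L − H = 1.7100 − 1.6468 = 0.063 bits.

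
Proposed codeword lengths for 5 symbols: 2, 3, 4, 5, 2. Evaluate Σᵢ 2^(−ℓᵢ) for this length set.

With common denominator 2^5 = 32: Σ 2^(−ℓᵢ) = 8/32 + 4/32 + 2/32 + 1/32 + 8/32 = 23/32 = 0.71875.

0.71875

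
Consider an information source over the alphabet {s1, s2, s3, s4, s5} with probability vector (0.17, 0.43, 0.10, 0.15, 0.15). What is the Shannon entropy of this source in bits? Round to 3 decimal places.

2.111 bits

H = −Σ pᵢ log₂ pᵢ.
−0.17·log₂(0.17) = 0.4346
−0.43·log₂(0.43) = 0.5236
−0.10·log₂(0.10) = 0.3322
−0.15·log₂(0.15) = 0.4105
−0.15·log₂(0.15) = 0.4105
Sum ≈ 2.1114 → 2.111 bits.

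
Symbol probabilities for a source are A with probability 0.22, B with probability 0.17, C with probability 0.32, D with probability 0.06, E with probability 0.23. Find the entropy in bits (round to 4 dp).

2.1724 bits

H = −Σ pᵢ log₂ pᵢ.
−0.22·log₂(0.22) = 0.4806
−0.17·log₂(0.17) = 0.4346
−0.32·log₂(0.32) = 0.5260
−0.06·log₂(0.06) = 0.2435
−0.23·log₂(0.23) = 0.4877
Sum ≈ 2.1724 → 2.1724 bits.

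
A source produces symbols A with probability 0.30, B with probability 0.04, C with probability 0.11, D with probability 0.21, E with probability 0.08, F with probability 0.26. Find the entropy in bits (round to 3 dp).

2.327 bits

H = −Σ pᵢ log₂ pᵢ.
−0.30·log₂(0.30) = 0.5211
−0.04·log₂(0.04) = 0.1858
−0.11·log₂(0.11) = 0.3503
−0.21·log₂(0.21) = 0.4728
−0.08·log₂(0.08) = 0.2915
−0.26·log₂(0.26) = 0.5053
Sum ≈ 2.3268 → 2.327 bits.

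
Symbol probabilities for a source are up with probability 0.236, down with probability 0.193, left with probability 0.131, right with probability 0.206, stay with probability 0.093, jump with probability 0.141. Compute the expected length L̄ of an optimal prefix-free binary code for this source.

Repeatedly combine the two least-probable nodes; the expected code length is the sum of the merged weights.
merge 93/1000 + 131/1000 → 28/125
merge 141/1000 + 193/1000 → 167/500
merge 103/500 + 28/125 → 43/100
merge 59/250 + 167/500 → 57/100
merge 43/100 + 57/100 → 1
L = 28/125 + 167/500 + 43/100 + 57/100 + 1 = 1279/500 = 2.558 bits/symbol.

2.558 bits/symbol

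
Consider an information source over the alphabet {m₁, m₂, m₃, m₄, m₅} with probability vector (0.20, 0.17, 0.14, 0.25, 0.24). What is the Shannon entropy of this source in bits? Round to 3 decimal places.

H = −Σ pᵢ log₂ pᵢ.
−0.20·log₂(0.20) = 0.4644
−0.17·log₂(0.17) = 0.4346
−0.14·log₂(0.14) = 0.3971
−0.25·log₂(0.25) = 0.5000
−0.24·log₂(0.24) = 0.4941
Sum ≈ 2.2902 → 2.290 bits.

2.290 bits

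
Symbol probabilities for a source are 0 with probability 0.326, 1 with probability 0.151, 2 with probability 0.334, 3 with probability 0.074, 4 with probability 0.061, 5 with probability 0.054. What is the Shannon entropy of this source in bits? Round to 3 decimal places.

H = −Σ pᵢ log₂ pᵢ.
−0.326·log₂(0.326) = 0.5272
−0.151·log₂(0.151) = 0.4118
−0.334·log₂(0.334) = 0.5284
−0.074·log₂(0.074) = 0.2780
−0.061·log₂(0.061) = 0.2461
−0.054·log₂(0.054) = 0.2274
Sum ≈ 2.2189 → 2.219 bits.

2.219 bits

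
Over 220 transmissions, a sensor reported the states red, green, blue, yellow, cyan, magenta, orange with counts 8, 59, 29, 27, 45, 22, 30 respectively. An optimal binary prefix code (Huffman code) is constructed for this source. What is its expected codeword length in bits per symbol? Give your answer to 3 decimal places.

2.664 bits/symbol

Probabilities are the counts divided by 220.
Repeatedly combine the two least-probable nodes; the expected code length is the sum of the merged weights.
merge 2/55 + 1/10 → 3/22
merge 27/220 + 29/220 → 14/55
merge 3/22 + 3/22 → 3/11
merge 9/44 + 14/55 → 101/220
merge 59/220 + 3/11 → 119/220
merge 101/220 + 119/220 → 1
L = 3/22 + 14/55 + 3/11 + 101/220 + 119/220 + 1 = 293/110 ≈ 2.664 bits/symbol.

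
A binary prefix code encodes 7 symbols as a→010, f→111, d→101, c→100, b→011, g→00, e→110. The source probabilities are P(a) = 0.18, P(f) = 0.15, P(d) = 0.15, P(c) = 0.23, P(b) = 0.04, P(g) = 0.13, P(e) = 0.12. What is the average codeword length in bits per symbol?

L̄ = Σ pᵢ·ℓᵢ = 0.18·3 + 0.15·3 + 0.15·3 + 0.23·3 + 0.04·3 + 0.13·2 + 0.12·3 = 2.87 bits/symbol.

2.87 bits/symbol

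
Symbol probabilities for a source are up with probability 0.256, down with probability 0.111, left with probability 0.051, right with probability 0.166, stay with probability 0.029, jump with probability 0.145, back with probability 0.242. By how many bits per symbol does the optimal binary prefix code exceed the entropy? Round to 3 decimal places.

Entropy H = −Σ p log₂ p ≈ 2.5517 bits.
Huffman merges: 29/1000+51/1000→2/25; 2/25+111/1000→191/1000; 29/200+83/500→311/1000; 191/1000+121/500→433/1000; 32/125+311/1000→567/1000; 433/1000+567/1000→1. L = 1291/500 ≈ 2.5820.
L − H = 2.5820 − 2.5517 = 0.030 bits.

0.030 bits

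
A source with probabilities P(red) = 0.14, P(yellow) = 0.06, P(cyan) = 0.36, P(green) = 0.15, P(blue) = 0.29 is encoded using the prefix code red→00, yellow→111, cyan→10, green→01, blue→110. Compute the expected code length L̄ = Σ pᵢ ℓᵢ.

2.35 bits/symbol

L̄ = Σ pᵢ·ℓᵢ = 0.14·2 + 0.06·3 + 0.36·2 + 0.15·2 + 0.29·3 = 2.35 bits/symbol.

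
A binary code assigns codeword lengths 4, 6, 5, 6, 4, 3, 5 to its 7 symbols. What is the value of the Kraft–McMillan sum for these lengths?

With common denominator 2^6 = 64: Σ 2^(−ℓᵢ) = 4/64 + 1/64 + 2/64 + 1/64 + 4/64 + 8/64 + 2/64 = 22/64 = 0.34375.

0.34375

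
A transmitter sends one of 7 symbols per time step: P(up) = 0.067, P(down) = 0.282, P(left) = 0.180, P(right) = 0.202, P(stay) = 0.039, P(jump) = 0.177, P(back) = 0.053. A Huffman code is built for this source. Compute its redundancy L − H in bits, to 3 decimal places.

Entropy H = −Σ p log₂ p ≈ 2.5370 bits.
Huffman merges: 39/1000+53/1000→23/250; 67/1000+23/250→159/1000; 159/1000+177/1000→42/125; 9/50+101/500→191/500; 141/500+42/125→309/500; 191/500+309/500→1. L = 2587/1000 ≈ 2.5870.
L − H = 2.5870 − 2.5370 = 0.050 bits.

0.050 bits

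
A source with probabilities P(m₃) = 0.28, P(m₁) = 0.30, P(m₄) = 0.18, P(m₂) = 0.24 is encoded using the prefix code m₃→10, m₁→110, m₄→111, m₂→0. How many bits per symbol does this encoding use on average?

L̄ = Σ pᵢ·ℓᵢ = 0.28·2 + 0.30·3 + 0.18·3 + 0.24·1 = 2.24 bits/symbol.

2.24 bits/symbol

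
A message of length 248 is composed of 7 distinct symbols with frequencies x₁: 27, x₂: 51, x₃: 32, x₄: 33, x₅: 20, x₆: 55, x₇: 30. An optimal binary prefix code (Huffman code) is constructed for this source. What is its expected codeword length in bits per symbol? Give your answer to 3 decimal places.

2.762 bits/symbol

Probabilities are the counts divided by 248.
Repeatedly combine the two least-probable nodes; the expected code length is the sum of the merged weights.
merge 5/62 + 27/248 → 47/248
merge 15/124 + 4/31 → 1/4
merge 33/248 + 47/248 → 10/31
merge 51/248 + 55/248 → 53/124
merge 1/4 + 10/31 → 71/124
merge 53/124 + 71/124 → 1
L = 47/248 + 1/4 + 10/31 + 53/124 + 71/124 + 1 = 685/248 ≈ 2.762 bits/symbol.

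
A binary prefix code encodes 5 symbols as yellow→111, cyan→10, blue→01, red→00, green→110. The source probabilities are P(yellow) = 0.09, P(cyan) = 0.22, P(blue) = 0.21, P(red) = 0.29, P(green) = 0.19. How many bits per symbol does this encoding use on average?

2.28 bits/symbol

L̄ = Σ pᵢ·ℓᵢ = 0.09·3 + 0.22·2 + 0.21·2 + 0.29·2 + 0.19·3 = 2.28 bits/symbol.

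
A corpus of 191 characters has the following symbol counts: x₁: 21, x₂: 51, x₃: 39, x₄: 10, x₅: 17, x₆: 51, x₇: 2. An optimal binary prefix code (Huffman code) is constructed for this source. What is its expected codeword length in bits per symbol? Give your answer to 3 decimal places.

Probabilities are the counts divided by 191.
Repeatedly combine the two least-probable nodes; the expected code length is the sum of the merged weights.
merge 2/191 + 10/191 → 12/191
merge 12/191 + 17/191 → 29/191
merge 21/191 + 29/191 → 50/191
merge 39/191 + 50/191 → 89/191
merge 51/191 + 51/191 → 102/191
merge 89/191 + 102/191 → 1
L = 12/191 + 29/191 + 50/191 + 89/191 + 102/191 + 1 = 473/191 ≈ 2.476 bits/symbol.

2.476 bits/symbol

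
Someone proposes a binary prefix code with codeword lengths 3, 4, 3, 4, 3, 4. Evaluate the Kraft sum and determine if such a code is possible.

With common denominator 2^4 = 16: Σ 2^(−ℓᵢ) = 2/16 + 1/16 + 2/16 + 1/16 + 2/16 + 1/16 = 9/16 = 0.5625.
Kraft's inequality requires Σ ≤ 1; here Σ = 0.5625 ≤ 1, so such a prefix code exists.

0.5625; yes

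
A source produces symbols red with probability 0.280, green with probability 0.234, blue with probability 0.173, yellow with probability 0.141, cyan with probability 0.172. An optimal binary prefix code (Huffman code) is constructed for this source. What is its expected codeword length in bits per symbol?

Repeatedly combine the two least-probable nodes; the expected code length is the sum of the merged weights.
merge 141/1000 + 43/250 → 313/1000
merge 173/1000 + 117/500 → 407/1000
merge 7/25 + 313/1000 → 593/1000
merge 407/1000 + 593/1000 → 1
L = 313/1000 + 407/1000 + 593/1000 + 1 = 2313/1000 = 2.313 bits/symbol.

2.313 bits/symbol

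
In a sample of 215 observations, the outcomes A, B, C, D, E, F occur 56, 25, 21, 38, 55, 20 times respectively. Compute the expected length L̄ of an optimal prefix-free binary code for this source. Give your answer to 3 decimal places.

Probabilities are the counts divided by 215.
Repeatedly combine the two least-probable nodes; the expected code length is the sum of the merged weights.
merge 4/43 + 21/215 → 41/215
merge 5/43 + 38/215 → 63/215
merge 41/215 + 11/43 → 96/215
merge 56/215 + 63/215 → 119/215
merge 96/215 + 119/215 → 1
L = 41/215 + 63/215 + 96/215 + 119/215 + 1 = 534/215 ≈ 2.484 bits/symbol.

2.484 bits/symbol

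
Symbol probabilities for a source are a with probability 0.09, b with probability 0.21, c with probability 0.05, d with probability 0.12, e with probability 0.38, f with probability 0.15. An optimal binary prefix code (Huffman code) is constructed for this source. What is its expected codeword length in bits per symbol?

Repeatedly combine the two least-probable nodes; the expected code length is the sum of the merged weights.
merge 1/20 + 9/100 → 7/50
merge 3/25 + 7/50 → 13/50
merge 3/20 + 21/100 → 9/25
merge 13/50 + 9/25 → 31/50
merge 19/50 + 31/50 → 1
L = 7/50 + 13/50 + 9/25 + 31/50 + 1 = 119/50 = 2.38 bits/symbol.

2.38 bits/symbol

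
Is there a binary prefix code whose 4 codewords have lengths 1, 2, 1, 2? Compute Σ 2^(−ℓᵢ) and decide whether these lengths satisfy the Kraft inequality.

With common denominator 2^2 = 4: Σ 2^(−ℓᵢ) = 2/4 + 1/4 + 2/4 + 1/4 = 6/4 = 1.5.
Kraft's inequality requires Σ ≤ 1; here Σ = 1.5 > 1, so no such prefix code exists.

1.5; no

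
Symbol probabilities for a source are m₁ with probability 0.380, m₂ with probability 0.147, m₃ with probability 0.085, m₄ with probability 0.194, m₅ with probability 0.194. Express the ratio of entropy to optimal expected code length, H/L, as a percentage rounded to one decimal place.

96.7%

Entropy H = −Σ p log₂ p ≈ 2.1573 bits.
Huffman merges: 17/200+147/1000→29/125; 97/500+97/500→97/250; 29/125+19/50→153/250; 97/250+153/250→1. L = 279/125 ≈ 2.2320.
Efficiency = H/L = 2.1573/2.2320 = 96.7%.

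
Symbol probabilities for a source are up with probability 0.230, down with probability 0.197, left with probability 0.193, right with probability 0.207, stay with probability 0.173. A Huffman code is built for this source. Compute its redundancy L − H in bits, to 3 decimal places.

0.050 bits

Entropy H = −Σ p log₂ p ≈ 2.3157 bits.
Huffman merges: 173/1000+193/1000→183/500; 197/1000+207/1000→101/250; 23/100+183/500→149/250; 101/250+149/250→1. L = 1183/500 ≈ 2.3660.
L − H = 2.3660 − 2.3157 = 0.050 bits.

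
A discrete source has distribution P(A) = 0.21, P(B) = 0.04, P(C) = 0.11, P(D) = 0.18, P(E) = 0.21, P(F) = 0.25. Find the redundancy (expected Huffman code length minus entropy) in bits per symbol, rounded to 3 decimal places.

Entropy H = −Σ p log₂ p ≈ 2.4270 bits.
Huffman merges: 1/25+11/100→3/20; 3/20+9/50→33/100; 21/100+21/100→21/50; 1/4+33/100→29/50; 21/50+29/50→1. L = 62/25 ≈ 2.4800.
L − H = 2.4800 − 2.4270 = 0.053 bits.

0.053 bits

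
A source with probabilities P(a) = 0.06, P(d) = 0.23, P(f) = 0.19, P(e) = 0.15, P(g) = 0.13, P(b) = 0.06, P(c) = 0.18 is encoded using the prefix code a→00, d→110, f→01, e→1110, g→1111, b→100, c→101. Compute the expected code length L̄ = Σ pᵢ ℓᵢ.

L̄ = Σ pᵢ·ℓᵢ = 0.06·2 + 0.23·3 + 0.19·2 + 0.15·4 + 0.13·4 + 0.06·3 + 0.18·3 = 3.03 bits/symbol.

3.03 bits/symbol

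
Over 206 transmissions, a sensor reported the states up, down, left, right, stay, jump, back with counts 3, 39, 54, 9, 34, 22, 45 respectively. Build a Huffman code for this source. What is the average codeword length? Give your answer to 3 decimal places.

2.553 bits/symbol

Probabilities are the counts divided by 206.
Repeatedly combine the two least-probable nodes; the expected code length is the sum of the merged weights.
merge 3/206 + 9/206 → 6/103
merge 6/103 + 11/103 → 17/103
merge 17/103 + 17/103 → 34/103
merge 39/206 + 45/206 → 42/103
merge 27/103 + 34/103 → 61/103
merge 42/103 + 61/103 → 1
L = 6/103 + 17/103 + 34/103 + 42/103 + 61/103 + 1 = 263/103 ≈ 2.553 bits/symbol.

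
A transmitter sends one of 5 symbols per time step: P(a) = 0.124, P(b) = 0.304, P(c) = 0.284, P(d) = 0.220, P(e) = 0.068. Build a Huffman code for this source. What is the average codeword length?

2.192 bits/symbol

Repeatedly combine the two least-probable nodes; the expected code length is the sum of the merged weights.
merge 17/250 + 31/250 → 24/125
merge 24/125 + 11/50 → 103/250
merge 71/250 + 38/125 → 147/250
merge 103/250 + 147/250 → 1
L = 24/125 + 103/250 + 147/250 + 1 = 274/125 = 2.192 bits/symbol.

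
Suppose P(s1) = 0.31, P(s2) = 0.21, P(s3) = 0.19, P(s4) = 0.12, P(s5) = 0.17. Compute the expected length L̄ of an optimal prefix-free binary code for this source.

Repeatedly combine the two least-probable nodes; the expected code length is the sum of the merged weights.
merge 3/25 + 17/100 → 29/100
merge 19/100 + 21/100 → 2/5
merge 29/100 + 31/100 → 3/5
merge 2/5 + 3/5 → 1
L = 29/100 + 2/5 + 3/5 + 1 = 229/100 = 2.29 bits/symbol.

2.29 bits/symbol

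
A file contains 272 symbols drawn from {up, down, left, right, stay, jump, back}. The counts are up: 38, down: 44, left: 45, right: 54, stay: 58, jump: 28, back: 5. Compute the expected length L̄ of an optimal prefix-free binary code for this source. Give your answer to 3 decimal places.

2.710 bits/symbol

Probabilities are the counts divided by 272.
Repeatedly combine the two least-probable nodes; the expected code length is the sum of the merged weights.
merge 5/272 + 7/68 → 33/272
merge 33/272 + 19/136 → 71/272
merge 11/68 + 45/272 → 89/272
merge 27/136 + 29/136 → 7/17
merge 71/272 + 89/272 → 10/17
merge 7/17 + 10/17 → 1
L = 33/272 + 71/272 + 89/272 + 7/17 + 10/17 + 1 = 737/272 ≈ 2.710 bits/symbol.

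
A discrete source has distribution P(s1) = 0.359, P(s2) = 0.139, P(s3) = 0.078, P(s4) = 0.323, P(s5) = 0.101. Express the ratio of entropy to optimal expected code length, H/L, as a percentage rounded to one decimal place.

97.0%

Entropy H = −Σ p log₂ p ≈ 2.0740 bits.
Huffman merges: 39/500+101/1000→179/1000; 139/1000+179/1000→159/500; 159/500+323/1000→641/1000; 359/1000+641/1000→1. L = 1069/500 ≈ 2.1380.
Efficiency = H/L = 2.0740/2.1380 = 97.0%.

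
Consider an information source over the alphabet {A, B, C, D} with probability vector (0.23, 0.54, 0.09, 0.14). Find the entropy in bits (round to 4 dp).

1.6775 bits

H = −Σ pᵢ log₂ pᵢ.
−0.23·log₂(0.23) = 0.4877
−0.54·log₂(0.54) = 0.4800
−0.09·log₂(0.09) = 0.3127
−0.14·log₂(0.14) = 0.3971
Sum ≈ 1.6775 → 1.6775 bits.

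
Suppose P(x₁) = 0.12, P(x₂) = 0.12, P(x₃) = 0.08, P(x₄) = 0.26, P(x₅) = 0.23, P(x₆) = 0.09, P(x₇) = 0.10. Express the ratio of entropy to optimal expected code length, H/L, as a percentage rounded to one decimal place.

Entropy H = −Σ p log₂ p ≈ 2.6634 bits.
Huffman merges: 2/25+9/100→17/100; 1/10+3/25→11/50; 3/25+17/100→29/100; 11/50+23/100→9/20; 13/50+29/100→11/20; 9/20+11/20→1. L = 67/25 ≈ 2.6800.
Efficiency = H/L = 2.6634/2.6800 = 99.4%.

99.4%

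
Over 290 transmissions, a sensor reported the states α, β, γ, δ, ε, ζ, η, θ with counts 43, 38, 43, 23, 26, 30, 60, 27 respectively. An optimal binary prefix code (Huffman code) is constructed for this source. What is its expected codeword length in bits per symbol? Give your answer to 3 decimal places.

Probabilities are the counts divided by 290.
Repeatedly combine the two least-probable nodes; the expected code length is the sum of the merged weights.
merge 23/290 + 13/145 → 49/290
merge 27/290 + 3/29 → 57/290
merge 19/145 + 43/290 → 81/290
merge 43/290 + 49/290 → 46/145
merge 57/290 + 6/29 → 117/290
merge 81/290 + 46/145 → 173/290
merge 117/290 + 173/290 → 1
L = 49/290 + 57/290 + 81/290 + 46/145 + 117/290 + 173/290 + 1 = 859/290 ≈ 2.962 bits/symbol.

2.962 bits/symbol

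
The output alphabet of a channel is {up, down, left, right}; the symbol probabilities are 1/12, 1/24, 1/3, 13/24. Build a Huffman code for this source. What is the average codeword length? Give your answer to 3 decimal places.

Repeatedly combine the two least-probable nodes; the expected code length is the sum of the merged weights.
merge 1/24 + 1/12 → 1/8
merge 1/8 + 1/3 → 11/24
merge 11/24 + 13/24 → 1
L = 1/8 + 11/24 + 1 = 19/12 ≈ 1.583 bits/symbol.

1.583 bits/symbol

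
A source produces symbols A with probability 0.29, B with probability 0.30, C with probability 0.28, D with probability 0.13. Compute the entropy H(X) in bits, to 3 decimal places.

1.936 bits

H = −Σ pᵢ log₂ pᵢ.
−0.29·log₂(0.29) = 0.5179
−0.30·log₂(0.30) = 0.5211
−0.28·log₂(0.28) = 0.5142
−0.13·log₂(0.13) = 0.3826
Sum ≈ 1.9359 → 1.936 bits.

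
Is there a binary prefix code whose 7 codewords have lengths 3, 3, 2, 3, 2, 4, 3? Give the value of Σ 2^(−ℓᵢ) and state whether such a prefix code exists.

1.0625; no

With common denominator 2^4 = 16: Σ 2^(−ℓᵢ) = 2/16 + 2/16 + 4/16 + 2/16 + 4/16 + 1/16 + 2/16 = 17/16 = 1.0625.
Kraft's inequality requires Σ ≤ 1; here Σ = 1.0625 > 1, so no such prefix code exists.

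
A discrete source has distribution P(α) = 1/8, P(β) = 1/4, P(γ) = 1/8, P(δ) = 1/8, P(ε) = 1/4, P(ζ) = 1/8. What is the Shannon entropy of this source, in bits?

2.5 bits

Each probability is a power of 1/2, so log₂(1/p) is an integer.
H = Σ p·log₂(1/p) = 1/8·3 + 1/4·2 + 1/8·3 + 1/8·3 + 1/4·2 + 1/8·3 = 2.5 bits.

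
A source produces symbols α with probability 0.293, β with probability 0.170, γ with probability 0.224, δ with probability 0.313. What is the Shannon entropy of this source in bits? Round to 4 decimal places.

H = −Σ pᵢ log₂ pᵢ.
−0.293·log₂(0.293) = 0.5189
−0.170·log₂(0.170) = 0.4346
−0.224·log₂(0.224) = 0.4835
−0.313·log₂(0.313) = 0.5245
Sum ≈ 1.9615 → 1.9615 bits.

1.9615 bits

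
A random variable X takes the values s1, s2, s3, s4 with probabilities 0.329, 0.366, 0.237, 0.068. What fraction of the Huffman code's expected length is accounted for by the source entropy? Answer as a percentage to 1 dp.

93.6%

Entropy H = −Σ p log₂ p ≈ 1.8144 bits.
Huffman merges: 17/250+237/1000→61/200; 61/200+329/1000→317/500; 183/500+317/500→1. L = 1939/1000 ≈ 1.9390.
Efficiency = H/L = 1.8144/1.9390 = 93.6%.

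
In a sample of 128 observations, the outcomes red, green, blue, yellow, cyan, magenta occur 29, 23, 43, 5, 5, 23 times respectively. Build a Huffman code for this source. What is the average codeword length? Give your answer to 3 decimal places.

Probabilities are the counts divided by 128.
Repeatedly combine the two least-probable nodes; the expected code length is the sum of the merged weights.
merge 5/128 + 5/128 → 5/64
merge 5/64 + 23/128 → 33/128
merge 23/128 + 29/128 → 13/32
merge 33/128 + 43/128 → 19/32
merge 13/32 + 19/32 → 1
L = 5/64 + 33/128 + 13/32 + 19/32 + 1 = 299/128 ≈ 2.336 bits/symbol.

2.336 bits/symbol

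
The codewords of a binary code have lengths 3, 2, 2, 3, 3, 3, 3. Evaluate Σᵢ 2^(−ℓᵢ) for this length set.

1.125

With common denominator 2^3 = 8: Σ 2^(−ℓᵢ) = 1/8 + 2/8 + 2/8 + 1/8 + 1/8 + 1/8 + 1/8 = 9/8 = 1.125.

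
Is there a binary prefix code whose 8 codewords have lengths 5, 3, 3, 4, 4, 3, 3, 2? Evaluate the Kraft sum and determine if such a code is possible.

0.90625; yes

With common denominator 2^5 = 32: Σ 2^(−ℓᵢ) = 1/32 + 4/32 + 4/32 + 2/32 + 2/32 + 4/32 + 4/32 + 8/32 = 29/32 = 0.90625.
Kraft's inequality requires Σ ≤ 1; here Σ = 0.90625 ≤ 1, so such a prefix code exists.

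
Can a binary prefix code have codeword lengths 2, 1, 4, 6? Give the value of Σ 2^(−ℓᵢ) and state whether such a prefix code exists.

With common denominator 2^6 = 64: Σ 2^(−ℓᵢ) = 16/64 + 32/64 + 4/64 + 1/64 = 53/64 = 0.828125.
Kraft's inequality requires Σ ≤ 1; here Σ = 0.828125 ≤ 1, so such a prefix code exists.

0.828125; yes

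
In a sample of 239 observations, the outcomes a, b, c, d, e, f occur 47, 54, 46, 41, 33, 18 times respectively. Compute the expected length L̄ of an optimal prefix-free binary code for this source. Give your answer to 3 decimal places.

2.577 bits/symbol

Probabilities are the counts divided by 239.
Repeatedly combine the two least-probable nodes; the expected code length is the sum of the merged weights.
merge 18/239 + 33/239 → 51/239
merge 41/239 + 46/239 → 87/239
merge 47/239 + 51/239 → 98/239
merge 54/239 + 87/239 → 141/239
merge 98/239 + 141/239 → 1
L = 51/239 + 87/239 + 98/239 + 141/239 + 1 = 616/239 ≈ 2.577 bits/symbol.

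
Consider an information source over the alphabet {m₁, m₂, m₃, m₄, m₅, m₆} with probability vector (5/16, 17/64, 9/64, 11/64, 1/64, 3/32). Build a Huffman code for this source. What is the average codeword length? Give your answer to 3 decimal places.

Repeatedly combine the two least-probable nodes; the expected code length is the sum of the merged weights.
merge 1/64 + 3/32 → 7/64
merge 7/64 + 9/64 → 1/4
merge 11/64 + 1/4 → 27/64
merge 17/64 + 5/16 → 37/64
merge 27/64 + 37/64 → 1
L = 7/64 + 1/4 + 27/64 + 37/64 + 1 = 151/64 ≈ 2.359 bits/symbol.

2.359 bits/symbol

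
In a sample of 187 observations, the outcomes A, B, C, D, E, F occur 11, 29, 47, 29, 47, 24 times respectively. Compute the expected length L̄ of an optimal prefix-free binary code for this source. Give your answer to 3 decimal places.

2.497 bits/symbol

Probabilities are the counts divided by 187.
Repeatedly combine the two least-probable nodes; the expected code length is the sum of the merged weights.
merge 1/17 + 24/187 → 35/187
merge 29/187 + 29/187 → 58/187
merge 35/187 + 47/187 → 82/187
merge 47/187 + 58/187 → 105/187
merge 82/187 + 105/187 → 1
L = 35/187 + 58/187 + 82/187 + 105/187 + 1 = 467/187 ≈ 2.497 bits/symbol.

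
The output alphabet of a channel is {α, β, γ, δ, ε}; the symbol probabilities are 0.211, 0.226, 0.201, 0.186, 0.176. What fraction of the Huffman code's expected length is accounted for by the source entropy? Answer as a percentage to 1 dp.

98.1%

Entropy H = −Σ p log₂ p ≈ 2.3163 bits.
Huffman merges: 22/125+93/500→181/500; 201/1000+211/1000→103/250; 113/500+181/500→147/250; 103/250+147/250→1. L = 1181/500 ≈ 2.3620.
Efficiency = H/L = 2.3163/2.3620 = 98.1%.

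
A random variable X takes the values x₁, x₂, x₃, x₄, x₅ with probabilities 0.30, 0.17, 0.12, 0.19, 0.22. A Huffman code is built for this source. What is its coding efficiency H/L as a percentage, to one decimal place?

Entropy H = −Σ p log₂ p ≈ 2.2585 bits.
Huffman merges: 3/25+17/100→29/100; 19/100+11/50→41/100; 29/100+3/10→59/100; 41/100+59/100→1. L = 229/100 ≈ 2.2900.
Efficiency = H/L = 2.2585/2.2900 = 98.6%.

98.6%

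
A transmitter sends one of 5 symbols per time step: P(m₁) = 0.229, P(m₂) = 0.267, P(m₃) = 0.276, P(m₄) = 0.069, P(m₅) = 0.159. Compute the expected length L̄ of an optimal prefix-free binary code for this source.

Repeatedly combine the two least-probable nodes; the expected code length is the sum of the merged weights.
merge 69/1000 + 159/1000 → 57/250
merge 57/250 + 229/1000 → 457/1000
merge 267/1000 + 69/250 → 543/1000
merge 457/1000 + 543/1000 → 1
L = 57/250 + 457/1000 + 543/1000 + 1 = 557/250 = 2.228 bits/symbol.

2.228 bits/symbol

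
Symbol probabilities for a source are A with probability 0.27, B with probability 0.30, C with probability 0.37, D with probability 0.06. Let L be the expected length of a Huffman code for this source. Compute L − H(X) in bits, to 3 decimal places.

0.155 bits

Entropy H = −Σ p log₂ p ≈ 1.8054 bits.
Huffman merges: 3/50+27/100→33/100; 3/10+33/100→63/100; 37/100+63/100→1. L = 49/25 ≈ 1.9600.
L − H = 1.9600 − 1.8054 = 0.155 bits.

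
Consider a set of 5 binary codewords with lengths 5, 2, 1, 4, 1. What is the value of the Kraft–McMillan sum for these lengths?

1.34375

With common denominator 2^5 = 32: Σ 2^(−ℓᵢ) = 1/32 + 8/32 + 16/32 + 2/32 + 16/32 = 43/32 = 1.34375.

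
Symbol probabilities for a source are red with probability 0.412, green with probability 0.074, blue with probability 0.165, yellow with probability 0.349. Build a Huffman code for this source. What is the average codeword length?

1.827 bits/symbol

Repeatedly combine the two least-probable nodes; the expected code length is the sum of the merged weights.
merge 37/500 + 33/200 → 239/1000
merge 239/1000 + 349/1000 → 147/250
merge 103/250 + 147/250 → 1
L = 239/1000 + 147/250 + 1 = 1827/1000 = 1.827 bits/symbol.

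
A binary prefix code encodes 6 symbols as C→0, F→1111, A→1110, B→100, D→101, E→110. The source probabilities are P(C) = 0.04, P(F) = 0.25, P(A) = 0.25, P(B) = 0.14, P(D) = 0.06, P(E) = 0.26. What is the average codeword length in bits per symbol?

L̄ = Σ pᵢ·ℓᵢ = 0.04·1 + 0.25·4 + 0.25·4 + 0.14·3 + 0.06·3 + 0.26·3 = 3.42 bits/symbol.

3.42 bits/symbol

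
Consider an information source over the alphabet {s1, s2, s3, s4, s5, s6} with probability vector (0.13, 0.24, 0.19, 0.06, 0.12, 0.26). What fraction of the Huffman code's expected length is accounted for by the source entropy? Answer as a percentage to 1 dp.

98.3%

Entropy H = −Σ p log₂ p ≈ 2.4479 bits.
Huffman merges: 3/50+3/25→9/50; 13/100+9/50→31/100; 19/100+6/25→43/100; 13/50+31/100→57/100; 43/100+57/100→1. L = 249/100 ≈ 2.4900.
Efficiency = H/L = 2.4479/2.4900 = 98.3%.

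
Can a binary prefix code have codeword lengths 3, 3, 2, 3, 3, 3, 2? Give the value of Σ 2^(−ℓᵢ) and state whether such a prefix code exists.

With common denominator 2^3 = 8: Σ 2^(−ℓᵢ) = 1/8 + 1/8 + 2/8 + 1/8 + 1/8 + 1/8 + 2/8 = 9/8 = 1.125.
Kraft's inequality requires Σ ≤ 1; here Σ = 1.125 > 1, so no such prefix code exists.

1.125; no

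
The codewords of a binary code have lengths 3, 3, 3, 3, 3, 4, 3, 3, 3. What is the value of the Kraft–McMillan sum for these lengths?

With common denominator 2^4 = 16: Σ 2^(−ℓᵢ) = 2/16 + 2/16 + 2/16 + 2/16 + 2/16 + 1/16 + 2/16 + 2/16 + 2/16 = 17/16 = 1.0625.

1.0625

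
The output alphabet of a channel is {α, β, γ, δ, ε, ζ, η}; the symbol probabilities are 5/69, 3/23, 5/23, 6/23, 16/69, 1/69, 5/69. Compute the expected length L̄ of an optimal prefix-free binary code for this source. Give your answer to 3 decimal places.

2.536 bits/symbol

Repeatedly combine the two least-probable nodes; the expected code length is the sum of the merged weights.
merge 1/69 + 5/69 → 2/23
merge 5/69 + 2/23 → 11/69
merge 3/23 + 11/69 → 20/69
merge 5/23 + 16/69 → 31/69
merge 6/23 + 20/69 → 38/69
merge 31/69 + 38/69 → 1
L = 2/23 + 11/69 + 20/69 + 31/69 + 38/69 + 1 = 175/69 ≈ 2.536 bits/symbol.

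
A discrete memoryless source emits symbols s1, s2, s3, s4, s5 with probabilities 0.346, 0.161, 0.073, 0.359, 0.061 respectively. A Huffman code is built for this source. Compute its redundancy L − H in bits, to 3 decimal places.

0.064 bits

Entropy H = −Σ p log₂ p ≈ 2.0064 bits.
Huffman merges: 61/1000+73/1000→67/500; 67/500+161/1000→59/200; 59/200+173/500→641/1000; 359/1000+641/1000→1. L = 207/100 ≈ 2.0700.
L − H = 2.0700 − 2.0064 = 0.064 bits.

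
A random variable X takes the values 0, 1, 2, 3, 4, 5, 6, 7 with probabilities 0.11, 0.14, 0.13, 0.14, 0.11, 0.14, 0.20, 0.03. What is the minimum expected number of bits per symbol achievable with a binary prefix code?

2.94 bits/symbol

Repeatedly combine the two least-probable nodes; the expected code length is the sum of the merged weights.
merge 3/100 + 11/100 → 7/50
merge 11/100 + 13/100 → 6/25
merge 7/50 + 7/50 → 7/25
merge 7/50 + 7/50 → 7/25
merge 1/5 + 6/25 → 11/25
merge 7/25 + 7/25 → 14/25
merge 11/25 + 14/25 → 1
L = 7/50 + 6/25 + 7/25 + 7/25 + 11/25 + 14/25 + 1 = 147/50 = 2.94 bits/symbol.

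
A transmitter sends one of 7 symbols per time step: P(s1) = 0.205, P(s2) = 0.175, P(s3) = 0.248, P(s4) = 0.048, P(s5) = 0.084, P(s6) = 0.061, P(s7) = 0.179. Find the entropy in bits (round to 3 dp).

2.608 bits

H = −Σ pᵢ log₂ pᵢ.
−0.205·log₂(0.205) = 0.4687
−0.175·log₂(0.175) = 0.4401
−0.248·log₂(0.248) = 0.4989
−0.048·log₂(0.048) = 0.2103
−0.084·log₂(0.084) = 0.3002
−0.061·log₂(0.061) = 0.2461
−0.179·log₂(0.179) = 0.4443
Sum ≈ 2.6085 → 2.608 bits.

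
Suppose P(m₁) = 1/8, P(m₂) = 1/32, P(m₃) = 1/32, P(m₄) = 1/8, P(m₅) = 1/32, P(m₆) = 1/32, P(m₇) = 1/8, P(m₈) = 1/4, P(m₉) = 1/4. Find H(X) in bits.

Each probability is a power of 1/2, so log₂(1/p) is an integer.
H = Σ p·log₂(1/p) = 1/8·3 + 1/32·5 + 1/32·5 + 1/8·3 + 1/32·5 + 1/32·5 + 1/8·3 + 1/4·2 + 1/4·2 = 2.75 bits.

2.75 bits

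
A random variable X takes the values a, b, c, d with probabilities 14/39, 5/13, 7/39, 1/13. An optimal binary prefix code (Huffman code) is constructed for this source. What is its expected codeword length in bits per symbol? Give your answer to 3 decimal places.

Repeatedly combine the two least-probable nodes; the expected code length is the sum of the merged weights.
merge 1/13 + 7/39 → 10/39
merge 10/39 + 14/39 → 8/13
merge 5/13 + 8/13 → 1
L = 10/39 + 8/13 + 1 = 73/39 ≈ 1.872 bits/symbol.

1.872 bits/symbol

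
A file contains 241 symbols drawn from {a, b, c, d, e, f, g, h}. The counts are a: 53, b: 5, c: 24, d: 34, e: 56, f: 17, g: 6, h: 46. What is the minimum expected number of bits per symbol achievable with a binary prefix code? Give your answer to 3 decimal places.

Probabilities are the counts divided by 241.
Repeatedly combine the two least-probable nodes; the expected code length is the sum of the merged weights.
merge 5/241 + 6/241 → 11/241
merge 11/241 + 17/241 → 28/241
merge 24/241 + 28/241 → 52/241
merge 34/241 + 46/241 → 80/241
merge 52/241 + 53/241 → 105/241
merge 56/241 + 80/241 → 136/241
merge 105/241 + 136/241 → 1
L = 11/241 + 28/241 + 52/241 + 80/241 + 105/241 + 136/241 + 1 = 653/241 ≈ 2.710 bits/symbol.

2.710 bits/symbol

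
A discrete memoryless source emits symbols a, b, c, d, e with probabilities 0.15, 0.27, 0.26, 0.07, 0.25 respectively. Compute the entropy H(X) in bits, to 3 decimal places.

2.194 bits

H = −Σ pᵢ log₂ pᵢ.
−0.15·log₂(0.15) = 0.4105
−0.27·log₂(0.27) = 0.5100
−0.26·log₂(0.26) = 0.5053
−0.07·log₂(0.07) = 0.2686
−0.25·log₂(0.25) = 0.5000
Sum ≈ 2.1944 → 2.194 bits.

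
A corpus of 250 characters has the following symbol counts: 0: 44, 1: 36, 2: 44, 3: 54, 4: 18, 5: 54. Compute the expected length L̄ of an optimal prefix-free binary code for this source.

2.568 bits/symbol

Probabilities are the counts divided by 250.
Repeatedly combine the two least-probable nodes; the expected code length is the sum of the merged weights.
merge 9/125 + 18/125 → 27/125
merge 22/125 + 22/125 → 44/125
merge 27/125 + 27/125 → 54/125
merge 27/125 + 44/125 → 71/125
merge 54/125 + 71/125 → 1
L = 27/125 + 44/125 + 54/125 + 71/125 + 1 = 321/125 = 2.568 bits/symbol.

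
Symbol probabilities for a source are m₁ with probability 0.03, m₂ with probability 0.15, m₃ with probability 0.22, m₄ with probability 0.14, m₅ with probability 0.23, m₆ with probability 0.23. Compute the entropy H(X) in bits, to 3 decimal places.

2.415 bits

H = −Σ pᵢ log₂ pᵢ.
−0.03·log₂(0.03) = 0.1518
−0.15·log₂(0.15) = 0.4105
−0.22·log₂(0.22) = 0.4806
−0.14·log₂(0.14) = 0.3971
−0.23·log₂(0.23) = 0.4877
−0.23·log₂(0.23) = 0.4877
Sum ≈ 2.4153 → 2.415 bits.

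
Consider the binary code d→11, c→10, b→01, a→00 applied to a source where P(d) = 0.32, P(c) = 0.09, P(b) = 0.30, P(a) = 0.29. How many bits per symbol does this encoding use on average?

L̄ = Σ pᵢ·ℓᵢ = 0.32·2 + 0.09·2 + 0.30·2 + 0.29·2 = 2 bits/symbol.

2 bits/symbol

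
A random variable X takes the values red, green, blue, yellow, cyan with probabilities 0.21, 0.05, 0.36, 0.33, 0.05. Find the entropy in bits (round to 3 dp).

H = −Σ pᵢ log₂ pᵢ.
−0.21·log₂(0.21) = 0.4728
−0.05·log₂(0.05) = 0.2161
−0.36·log₂(0.36) = 0.5306
−0.33·log₂(0.33) = 0.5278
−0.05·log₂(0.05) = 0.2161
Sum ≈ 1.9635 → 1.963 bits.

1.963 bits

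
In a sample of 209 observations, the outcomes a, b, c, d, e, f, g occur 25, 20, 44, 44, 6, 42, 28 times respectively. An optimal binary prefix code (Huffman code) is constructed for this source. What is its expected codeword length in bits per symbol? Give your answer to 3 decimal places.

2.703 bits/symbol

Probabilities are the counts divided by 209.
Repeatedly combine the two least-probable nodes; the expected code length is the sum of the merged weights.
merge 6/209 + 20/209 → 26/209
merge 25/209 + 26/209 → 51/209
merge 28/209 + 42/209 → 70/209
merge 4/19 + 4/19 → 8/19
merge 51/209 + 70/209 → 11/19
merge 8/19 + 11/19 → 1
L = 26/209 + 51/209 + 70/209 + 8/19 + 11/19 + 1 = 565/209 ≈ 2.703 bits/symbol.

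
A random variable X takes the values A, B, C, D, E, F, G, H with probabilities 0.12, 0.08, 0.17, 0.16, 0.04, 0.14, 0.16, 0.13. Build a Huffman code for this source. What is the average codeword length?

2.95 bits/symbol

Repeatedly combine the two least-probable nodes; the expected code length is the sum of the merged weights.
merge 1/25 + 2/25 → 3/25
merge 3/25 + 3/25 → 6/25
merge 13/100 + 7/50 → 27/100
merge 4/25 + 4/25 → 8/25
merge 17/100 + 6/25 → 41/100
merge 27/100 + 8/25 → 59/100
merge 41/100 + 59/100 → 1
L = 3/25 + 6/25 + 27/100 + 8/25 + 41/100 + 59/100 + 1 = 59/20 = 2.95 bits/symbol.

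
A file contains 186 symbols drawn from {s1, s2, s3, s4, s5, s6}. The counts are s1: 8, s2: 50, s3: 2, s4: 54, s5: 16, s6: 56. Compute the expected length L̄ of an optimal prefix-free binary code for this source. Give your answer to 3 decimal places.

2.194 bits/symbol

Probabilities are the counts divided by 186.
Repeatedly combine the two least-probable nodes; the expected code length is the sum of the merged weights.
merge 1/93 + 4/93 → 5/93
merge 5/93 + 8/93 → 13/93
merge 13/93 + 25/93 → 38/93
merge 9/31 + 28/93 → 55/93
merge 38/93 + 55/93 → 1
L = 5/93 + 13/93 + 38/93 + 55/93 + 1 = 68/31 ≈ 2.194 bits/symbol.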